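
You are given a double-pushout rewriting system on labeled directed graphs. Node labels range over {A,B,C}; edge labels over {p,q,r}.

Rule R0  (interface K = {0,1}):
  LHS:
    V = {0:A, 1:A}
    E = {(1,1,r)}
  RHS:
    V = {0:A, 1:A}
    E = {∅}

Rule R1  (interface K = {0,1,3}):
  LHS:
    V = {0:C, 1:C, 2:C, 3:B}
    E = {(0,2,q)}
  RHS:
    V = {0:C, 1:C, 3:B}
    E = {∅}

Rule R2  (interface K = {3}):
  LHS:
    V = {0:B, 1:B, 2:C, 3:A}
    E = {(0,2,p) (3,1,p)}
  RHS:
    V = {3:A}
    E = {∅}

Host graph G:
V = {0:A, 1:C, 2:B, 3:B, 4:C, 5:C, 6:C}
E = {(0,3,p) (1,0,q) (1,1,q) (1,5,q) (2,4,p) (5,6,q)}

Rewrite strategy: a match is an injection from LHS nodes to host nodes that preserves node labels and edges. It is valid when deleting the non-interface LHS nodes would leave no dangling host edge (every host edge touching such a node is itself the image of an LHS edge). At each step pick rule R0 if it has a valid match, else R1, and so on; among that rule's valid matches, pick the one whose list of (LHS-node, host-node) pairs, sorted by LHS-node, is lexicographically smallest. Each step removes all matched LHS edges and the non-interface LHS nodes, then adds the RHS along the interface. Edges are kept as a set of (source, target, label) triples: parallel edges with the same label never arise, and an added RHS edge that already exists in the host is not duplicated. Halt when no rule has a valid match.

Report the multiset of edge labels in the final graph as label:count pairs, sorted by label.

start.  V:7 E:6  edges: 0-p->3 1-q->0 1-q->1 1-q->5 2-p->4 5-q->6
1. fire R1 via {0↦5, 1↦1, 2↦6, 3↦2}  →  V:6 E:5  edges: 0-p->3 1-q->0 1-q->1 1-q->5 2-p->4
2. fire R1 via {0↦1, 1↦4, 2↦5, 3↦2}  →  V:5 E:4  edges: 0-p->3 1-q->0 1-q->1 2-p->4
3. fire R2 via {0↦2, 1↦3, 2↦4, 3↦0}  →  V:2 E:2  edges: 1-q->0 1-q->1
normal form: no rule applies after step 3
NF edges: [(1, 0, 'q'), (1, 1, 'q')]

Answer: q:2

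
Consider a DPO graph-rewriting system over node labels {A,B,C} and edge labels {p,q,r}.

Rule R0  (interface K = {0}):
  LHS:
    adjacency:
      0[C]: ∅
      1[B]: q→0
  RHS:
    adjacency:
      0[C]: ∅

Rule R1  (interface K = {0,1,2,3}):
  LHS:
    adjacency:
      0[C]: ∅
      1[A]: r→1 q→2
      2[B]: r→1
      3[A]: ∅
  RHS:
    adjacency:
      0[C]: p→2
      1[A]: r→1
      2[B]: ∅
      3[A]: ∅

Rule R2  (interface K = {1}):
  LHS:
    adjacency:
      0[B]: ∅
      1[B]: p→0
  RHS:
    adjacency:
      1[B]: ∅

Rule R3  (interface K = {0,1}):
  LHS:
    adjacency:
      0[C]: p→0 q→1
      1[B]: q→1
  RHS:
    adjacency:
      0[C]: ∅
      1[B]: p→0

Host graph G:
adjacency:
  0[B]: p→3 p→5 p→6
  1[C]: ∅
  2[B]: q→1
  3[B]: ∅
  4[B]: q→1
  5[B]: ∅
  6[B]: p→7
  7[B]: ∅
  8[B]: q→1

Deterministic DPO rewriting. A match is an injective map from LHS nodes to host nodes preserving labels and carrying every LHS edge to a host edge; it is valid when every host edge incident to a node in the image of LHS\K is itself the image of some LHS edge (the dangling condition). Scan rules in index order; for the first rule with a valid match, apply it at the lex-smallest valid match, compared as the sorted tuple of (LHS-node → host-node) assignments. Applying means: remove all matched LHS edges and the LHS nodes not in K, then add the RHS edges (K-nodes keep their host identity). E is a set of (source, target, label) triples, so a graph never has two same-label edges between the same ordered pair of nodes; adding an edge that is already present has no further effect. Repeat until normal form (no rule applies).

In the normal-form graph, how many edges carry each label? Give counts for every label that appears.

Answer: (no edges)

Rewrite trace:
start.  V:9 E:7  edges: 0-p->3 0-p->5 0-p->6 2-q->1 4-q->1 6-p->7 8-q->1
1. fire R0 via {0↦1, 1↦2}  →  V:8 E:6  edges: 0-p->3 0-p->5 0-p->6 4-q->1 6-p->7 8-q->1
2. fire R0 via {0↦1, 1↦4}  →  V:7 E:5  edges: 0-p->3 0-p->5 0-p->6 6-p->7 8-q->1
3. fire R0 via {0↦1, 1↦8}  →  V:6 E:4  edges: 0-p->3 0-p->5 0-p->6 6-p->7
4. fire R2 via {0↦3, 1↦0}  →  V:5 E:3  edges: 0-p->5 0-p->6 6-p->7
5. fire R2 via {0↦5, 1↦0}  →  V:4 E:2  edges: 0-p->6 6-p->7
6. fire R2 via {0↦7, 1↦6}  →  V:3 E:1  edges: 0-p->6
7. fire R2 via {0↦6, 1↦0}  →  V:2 E:0  edges: ∅
normal form: no rule applies after step 7
NF edges: []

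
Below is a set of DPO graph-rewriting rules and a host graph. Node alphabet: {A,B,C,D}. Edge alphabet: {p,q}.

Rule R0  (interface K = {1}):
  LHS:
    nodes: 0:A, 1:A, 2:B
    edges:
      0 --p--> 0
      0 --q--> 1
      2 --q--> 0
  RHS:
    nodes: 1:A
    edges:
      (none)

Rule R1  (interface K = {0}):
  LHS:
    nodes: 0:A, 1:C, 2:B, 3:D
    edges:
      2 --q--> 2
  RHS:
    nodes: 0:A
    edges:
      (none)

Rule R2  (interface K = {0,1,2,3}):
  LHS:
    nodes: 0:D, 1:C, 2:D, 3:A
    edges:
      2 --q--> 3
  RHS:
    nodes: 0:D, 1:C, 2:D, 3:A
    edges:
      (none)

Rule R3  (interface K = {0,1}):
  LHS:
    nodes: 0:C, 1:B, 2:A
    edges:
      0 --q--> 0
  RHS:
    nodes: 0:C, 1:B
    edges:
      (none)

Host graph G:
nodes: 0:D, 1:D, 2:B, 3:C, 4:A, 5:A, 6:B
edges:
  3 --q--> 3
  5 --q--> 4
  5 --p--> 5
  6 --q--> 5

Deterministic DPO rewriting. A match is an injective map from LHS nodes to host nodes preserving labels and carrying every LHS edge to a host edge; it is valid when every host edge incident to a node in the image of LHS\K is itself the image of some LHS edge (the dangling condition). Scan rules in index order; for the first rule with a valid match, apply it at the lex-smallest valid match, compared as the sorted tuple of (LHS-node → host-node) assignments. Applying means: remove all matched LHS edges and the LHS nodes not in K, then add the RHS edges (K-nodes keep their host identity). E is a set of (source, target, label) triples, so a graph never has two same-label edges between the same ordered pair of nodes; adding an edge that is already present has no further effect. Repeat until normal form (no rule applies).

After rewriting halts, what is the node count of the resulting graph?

Answer: 4

Rewrite trace:
initial: |V|=7 |E|=4  E = 3-q->3 5-q->4 5-p->5 6-q->5
step 1: apply R0 at {0↦5, 1↦4, 2↦6}  → |V|=5 |E|=1  E = 3-q->3
step 2: apply R3 at {0↦3, 1↦2, 2↦4}  → |V|=4 |E|=0  E = ∅
final graph: no rule applies after step 2
NF nodes: {0:D, 1:D, 2:B, 3:C}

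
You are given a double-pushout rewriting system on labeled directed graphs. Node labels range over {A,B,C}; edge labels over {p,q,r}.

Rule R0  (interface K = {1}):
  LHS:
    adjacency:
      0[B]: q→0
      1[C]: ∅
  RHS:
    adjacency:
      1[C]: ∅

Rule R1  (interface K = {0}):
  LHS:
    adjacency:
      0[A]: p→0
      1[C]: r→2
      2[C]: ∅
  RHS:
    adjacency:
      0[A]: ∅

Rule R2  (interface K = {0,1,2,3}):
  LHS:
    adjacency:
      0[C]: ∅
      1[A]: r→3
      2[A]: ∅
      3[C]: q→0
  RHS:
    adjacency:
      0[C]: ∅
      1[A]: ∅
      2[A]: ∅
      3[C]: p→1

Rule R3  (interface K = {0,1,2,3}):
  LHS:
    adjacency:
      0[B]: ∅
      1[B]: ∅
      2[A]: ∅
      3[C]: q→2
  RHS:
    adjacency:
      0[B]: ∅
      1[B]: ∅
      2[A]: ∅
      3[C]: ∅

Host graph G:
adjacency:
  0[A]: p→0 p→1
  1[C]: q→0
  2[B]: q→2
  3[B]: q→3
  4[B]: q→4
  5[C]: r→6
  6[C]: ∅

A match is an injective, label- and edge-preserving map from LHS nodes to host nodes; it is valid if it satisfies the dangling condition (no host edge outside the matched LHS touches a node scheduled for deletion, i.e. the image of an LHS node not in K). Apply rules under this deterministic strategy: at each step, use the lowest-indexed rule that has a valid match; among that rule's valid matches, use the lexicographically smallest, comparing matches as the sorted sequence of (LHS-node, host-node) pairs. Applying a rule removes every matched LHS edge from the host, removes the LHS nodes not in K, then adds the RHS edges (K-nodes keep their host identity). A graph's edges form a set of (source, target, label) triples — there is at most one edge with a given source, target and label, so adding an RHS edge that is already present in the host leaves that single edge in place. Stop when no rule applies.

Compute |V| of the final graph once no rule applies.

Answer: 2

Steps:
initial: |V|=7 |E|=7  E = 0-p->0 0-p->1 1-q->0 2-q->2 3-q->3 4-q->4 5-r->6
step 1: apply R0 at {0↦2, 1↦1}  → |V|=6 |E|=6  E = 0-p->0 0-p->1 1-q->0 3-q->3 4-q->4 5-r->6
step 2: apply R0 at {0↦3, 1↦1}  → |V|=5 |E|=5  E = 0-p->0 0-p->1 1-q->0 4-q->4 5-r->6
step 3: apply R0 at {0↦4, 1↦1}  → |V|=4 |E|=4  E = 0-p->0 0-p->1 1-q->0 5-r->6
step 4: apply R1 at {0↦0, 1↦5, 2↦6}  → |V|=2 |E|=2  E = 0-p->1 1-q->0
normal form: no rule applies after step 4
NF nodes: {0:A, 1:C}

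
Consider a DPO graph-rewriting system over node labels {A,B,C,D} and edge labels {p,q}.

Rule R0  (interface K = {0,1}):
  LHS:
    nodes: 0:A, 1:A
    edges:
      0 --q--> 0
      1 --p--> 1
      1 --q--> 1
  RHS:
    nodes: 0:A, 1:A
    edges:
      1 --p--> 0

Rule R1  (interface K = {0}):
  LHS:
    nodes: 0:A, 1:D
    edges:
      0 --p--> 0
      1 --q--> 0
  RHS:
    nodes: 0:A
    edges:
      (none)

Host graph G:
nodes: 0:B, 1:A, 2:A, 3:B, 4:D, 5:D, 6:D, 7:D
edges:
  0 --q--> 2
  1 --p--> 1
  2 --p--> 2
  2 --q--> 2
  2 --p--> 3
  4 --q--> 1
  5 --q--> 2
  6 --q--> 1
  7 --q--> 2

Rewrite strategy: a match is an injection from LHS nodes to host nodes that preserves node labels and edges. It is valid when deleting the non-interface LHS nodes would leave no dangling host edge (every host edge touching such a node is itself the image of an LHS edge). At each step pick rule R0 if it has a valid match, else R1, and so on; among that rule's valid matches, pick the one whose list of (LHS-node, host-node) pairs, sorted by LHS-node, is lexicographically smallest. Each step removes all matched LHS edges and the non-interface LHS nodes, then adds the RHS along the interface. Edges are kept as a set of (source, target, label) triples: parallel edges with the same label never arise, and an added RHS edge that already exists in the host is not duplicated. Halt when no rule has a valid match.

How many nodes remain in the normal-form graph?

Answer: 6

Steps:
initial: |V|=8 |E|=9  E = 0-q->2 1-p->1 2-p->2 2-q->2 2-p->3 4-q->1 5-q->2 6-q->1 7-q->2
step 1: apply R1 at {0↦1, 1↦4}  → |V|=7 |E|=7  E = 0-q->2 2-p->2 2-q->2 2-p->3 5-q->2 6-q->1 7-q->2
step 2: apply R1 at {0↦2, 1↦5}  → |V|=6 |E|=5  E = 0-q->2 2-q->2 2-p->3 6-q->1 7-q->2
normal form: no rule applies after step 2
NF nodes: {0:B, 1:A, 2:A, 3:B, 6:D, 7:D}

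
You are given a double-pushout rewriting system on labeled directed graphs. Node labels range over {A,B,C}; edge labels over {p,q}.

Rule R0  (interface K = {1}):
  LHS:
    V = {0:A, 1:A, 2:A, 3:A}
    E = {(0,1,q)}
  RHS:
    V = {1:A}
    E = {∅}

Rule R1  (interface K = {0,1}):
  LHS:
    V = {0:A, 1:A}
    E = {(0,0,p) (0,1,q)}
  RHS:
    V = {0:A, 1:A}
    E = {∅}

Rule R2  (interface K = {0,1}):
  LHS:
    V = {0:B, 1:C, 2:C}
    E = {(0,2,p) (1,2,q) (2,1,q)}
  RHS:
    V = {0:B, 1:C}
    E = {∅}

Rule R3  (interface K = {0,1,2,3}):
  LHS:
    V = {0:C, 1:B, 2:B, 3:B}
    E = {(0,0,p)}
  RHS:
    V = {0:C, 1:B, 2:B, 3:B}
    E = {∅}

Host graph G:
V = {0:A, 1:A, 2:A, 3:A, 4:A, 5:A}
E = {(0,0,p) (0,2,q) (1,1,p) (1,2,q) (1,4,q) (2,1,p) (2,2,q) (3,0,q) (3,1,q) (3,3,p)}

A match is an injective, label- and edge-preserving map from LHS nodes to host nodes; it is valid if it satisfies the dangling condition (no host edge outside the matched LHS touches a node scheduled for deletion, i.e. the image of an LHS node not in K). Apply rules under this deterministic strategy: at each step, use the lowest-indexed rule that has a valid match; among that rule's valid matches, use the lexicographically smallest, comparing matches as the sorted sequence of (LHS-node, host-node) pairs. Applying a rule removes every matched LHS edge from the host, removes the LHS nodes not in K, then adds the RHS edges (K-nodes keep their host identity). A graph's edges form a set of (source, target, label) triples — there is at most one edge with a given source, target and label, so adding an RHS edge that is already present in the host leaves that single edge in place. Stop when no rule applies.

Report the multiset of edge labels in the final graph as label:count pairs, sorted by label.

Answer: p:1 q:2

Derivation:
[0] host  ⇒  6 nodes, 10 edges  {0-p->0 0-q->2 1-p->1 1-q->2 1-q->4 2-p->1 2-q->2 3-q->0 3-q->1 3-p->3}
[1] R1 @ {0↦0, 1↦2}  ⇒  6 nodes, 8 edges  {1-p->1 1-q->2 1-q->4 2-p->1 2-q->2 3-q->0 3-q->1 3-p->3}
[2] R1 @ {0↦1, 1↦2}  ⇒  6 nodes, 6 edges  {1-q->4 2-p->1 2-q->2 3-q->0 3-q->1 3-p->3}
[3] R1 @ {0↦3, 1↦0}  ⇒  6 nodes, 4 edges  {1-q->4 2-p->1 2-q->2 3-q->1}
[4] R0 @ {0↦3, 1↦1, 2↦0, 3↦5}  ⇒  3 nodes, 3 edges  {1-q->4 2-p->1 2-q->2}
halt: no rule applies after step 4
NF edges: [(1, 4, 'q'), (2, 1, 'p'), (2, 2, 'q')]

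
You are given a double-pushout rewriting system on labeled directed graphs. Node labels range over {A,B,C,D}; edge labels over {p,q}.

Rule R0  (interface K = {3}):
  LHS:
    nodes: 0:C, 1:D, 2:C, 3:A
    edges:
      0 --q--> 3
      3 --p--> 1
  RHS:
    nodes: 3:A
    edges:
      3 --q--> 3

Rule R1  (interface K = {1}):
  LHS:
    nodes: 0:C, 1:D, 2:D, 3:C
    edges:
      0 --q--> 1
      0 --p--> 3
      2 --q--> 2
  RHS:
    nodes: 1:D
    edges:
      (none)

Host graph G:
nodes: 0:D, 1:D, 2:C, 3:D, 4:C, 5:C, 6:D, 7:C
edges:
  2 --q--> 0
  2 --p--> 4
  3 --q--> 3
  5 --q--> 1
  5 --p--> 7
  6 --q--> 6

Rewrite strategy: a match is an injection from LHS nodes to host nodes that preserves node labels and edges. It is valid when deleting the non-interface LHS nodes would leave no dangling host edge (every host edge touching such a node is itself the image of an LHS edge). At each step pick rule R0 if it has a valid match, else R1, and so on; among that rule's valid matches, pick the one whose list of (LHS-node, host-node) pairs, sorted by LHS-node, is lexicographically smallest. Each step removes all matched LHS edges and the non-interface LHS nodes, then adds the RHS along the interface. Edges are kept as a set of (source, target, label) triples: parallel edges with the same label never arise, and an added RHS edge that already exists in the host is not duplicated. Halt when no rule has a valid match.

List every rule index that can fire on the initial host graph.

R0: no valid match — LHS pattern not found
R1: 4 valid matches — {0↦2, 1↦0, 2↦3, 3↦4}, {0↦2, 1↦0, 2↦6, 3↦4}, {0↦5, 1↦1, 2↦3, 3↦7} (+1 more)

Answer: [R1]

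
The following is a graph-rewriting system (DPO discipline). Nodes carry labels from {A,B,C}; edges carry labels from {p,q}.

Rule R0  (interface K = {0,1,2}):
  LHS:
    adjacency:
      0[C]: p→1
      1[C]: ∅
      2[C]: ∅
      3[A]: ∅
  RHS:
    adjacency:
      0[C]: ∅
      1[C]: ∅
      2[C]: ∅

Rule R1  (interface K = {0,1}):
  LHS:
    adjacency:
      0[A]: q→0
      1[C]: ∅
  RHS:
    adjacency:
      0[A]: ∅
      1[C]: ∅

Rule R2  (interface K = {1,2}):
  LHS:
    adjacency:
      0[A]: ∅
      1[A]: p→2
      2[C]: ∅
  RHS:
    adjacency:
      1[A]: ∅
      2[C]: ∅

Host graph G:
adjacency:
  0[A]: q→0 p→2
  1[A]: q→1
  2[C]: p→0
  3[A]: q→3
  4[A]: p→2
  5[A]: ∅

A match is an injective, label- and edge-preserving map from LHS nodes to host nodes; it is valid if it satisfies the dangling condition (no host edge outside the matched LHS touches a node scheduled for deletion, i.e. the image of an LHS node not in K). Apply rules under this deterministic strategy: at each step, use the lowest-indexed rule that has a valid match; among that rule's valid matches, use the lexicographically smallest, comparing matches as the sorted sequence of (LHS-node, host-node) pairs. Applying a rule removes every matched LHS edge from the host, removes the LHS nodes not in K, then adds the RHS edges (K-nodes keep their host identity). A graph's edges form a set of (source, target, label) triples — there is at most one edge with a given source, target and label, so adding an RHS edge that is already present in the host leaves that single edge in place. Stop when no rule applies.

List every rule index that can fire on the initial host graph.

R0: no valid match — LHS pattern not found
R1: 3 valid matches — {0↦0, 1↦2}, {0↦1, 1↦2}, {0↦3, 1↦2}
R2: 2 valid matches — {0↦5, 1↦0, 2↦2}, {0↦5, 1↦4, 2↦2}

Answer: [R1,R2]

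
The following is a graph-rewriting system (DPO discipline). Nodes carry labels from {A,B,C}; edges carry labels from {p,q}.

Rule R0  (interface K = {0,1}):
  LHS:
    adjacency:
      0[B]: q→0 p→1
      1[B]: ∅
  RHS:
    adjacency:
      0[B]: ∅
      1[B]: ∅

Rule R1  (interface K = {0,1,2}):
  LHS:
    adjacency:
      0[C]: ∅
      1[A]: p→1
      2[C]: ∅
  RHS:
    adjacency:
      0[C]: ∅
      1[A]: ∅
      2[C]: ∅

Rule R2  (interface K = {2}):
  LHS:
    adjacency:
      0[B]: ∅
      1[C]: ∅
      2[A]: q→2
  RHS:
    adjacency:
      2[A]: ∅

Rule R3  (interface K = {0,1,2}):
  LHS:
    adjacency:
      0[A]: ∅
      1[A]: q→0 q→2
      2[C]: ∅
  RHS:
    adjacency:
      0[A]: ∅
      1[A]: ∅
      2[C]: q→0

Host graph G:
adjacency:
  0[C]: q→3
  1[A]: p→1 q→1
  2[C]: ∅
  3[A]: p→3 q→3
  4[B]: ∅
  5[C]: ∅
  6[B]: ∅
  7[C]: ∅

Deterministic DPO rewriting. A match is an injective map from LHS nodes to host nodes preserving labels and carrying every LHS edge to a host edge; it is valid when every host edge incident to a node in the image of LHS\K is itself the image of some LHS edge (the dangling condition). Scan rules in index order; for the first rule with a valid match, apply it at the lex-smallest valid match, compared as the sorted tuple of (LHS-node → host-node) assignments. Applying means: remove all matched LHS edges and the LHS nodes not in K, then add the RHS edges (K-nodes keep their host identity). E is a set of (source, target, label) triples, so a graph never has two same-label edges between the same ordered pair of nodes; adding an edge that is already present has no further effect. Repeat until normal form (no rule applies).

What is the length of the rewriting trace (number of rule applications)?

Answer: 4

Rewrite trace:
[0] host  ⇒  8 nodes, 5 edges  {0-q->3 1-p->1 1-q->1 3-p->3 3-q->3}
[1] R1 @ {0↦0, 1↦1, 2↦2}  ⇒  8 nodes, 4 edges  {0-q->3 1-q->1 3-p->3 3-q->3}
[2] R1 @ {0↦0, 1↦3, 2↦2}  ⇒  8 nodes, 3 edges  {0-q->3 1-q->1 3-q->3}
[3] R2 @ {0↦4, 1↦2, 2↦1}  ⇒  6 nodes, 2 edges  {0-q->3 3-q->3}
[4] R2 @ {0↦6, 1↦5, 2↦3}  ⇒  4 nodes, 1 edges  {0-q->3}
normal form: no rule applies after step 4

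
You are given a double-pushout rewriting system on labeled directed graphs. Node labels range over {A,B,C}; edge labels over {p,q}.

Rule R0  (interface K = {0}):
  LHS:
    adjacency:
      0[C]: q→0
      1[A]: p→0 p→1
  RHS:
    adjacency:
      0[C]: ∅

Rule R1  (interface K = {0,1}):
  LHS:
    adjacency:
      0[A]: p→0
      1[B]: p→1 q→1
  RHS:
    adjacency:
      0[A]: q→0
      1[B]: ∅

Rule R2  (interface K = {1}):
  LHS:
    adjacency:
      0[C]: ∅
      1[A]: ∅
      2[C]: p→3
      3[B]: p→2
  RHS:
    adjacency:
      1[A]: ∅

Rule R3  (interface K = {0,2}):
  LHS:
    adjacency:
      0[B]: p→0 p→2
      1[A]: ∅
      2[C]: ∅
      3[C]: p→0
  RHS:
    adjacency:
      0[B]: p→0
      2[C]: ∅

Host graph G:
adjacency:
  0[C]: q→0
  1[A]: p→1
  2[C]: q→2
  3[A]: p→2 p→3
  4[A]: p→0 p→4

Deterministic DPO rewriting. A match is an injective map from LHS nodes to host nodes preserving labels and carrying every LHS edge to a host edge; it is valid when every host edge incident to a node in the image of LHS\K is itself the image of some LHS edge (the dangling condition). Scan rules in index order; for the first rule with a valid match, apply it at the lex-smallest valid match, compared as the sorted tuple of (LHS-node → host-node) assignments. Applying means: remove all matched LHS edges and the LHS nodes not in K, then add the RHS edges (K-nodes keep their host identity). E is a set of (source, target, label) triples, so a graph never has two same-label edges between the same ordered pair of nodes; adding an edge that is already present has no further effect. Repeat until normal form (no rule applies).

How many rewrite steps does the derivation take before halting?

Answer: 2

Steps:
[0] host  ⇒  5 nodes, 7 edges  {0-q->0 1-p->1 2-q->2 3-p->2 3-p->3 4-p->0 4-p->4}
[1] R0 @ {0↦0, 1↦4}  ⇒  4 nodes, 4 edges  {1-p->1 2-q->2 3-p->2 3-p->3}
[2] R0 @ {0↦2, 1↦3}  ⇒  3 nodes, 1 edges  {1-p->1}
halt: no rule applies after step 2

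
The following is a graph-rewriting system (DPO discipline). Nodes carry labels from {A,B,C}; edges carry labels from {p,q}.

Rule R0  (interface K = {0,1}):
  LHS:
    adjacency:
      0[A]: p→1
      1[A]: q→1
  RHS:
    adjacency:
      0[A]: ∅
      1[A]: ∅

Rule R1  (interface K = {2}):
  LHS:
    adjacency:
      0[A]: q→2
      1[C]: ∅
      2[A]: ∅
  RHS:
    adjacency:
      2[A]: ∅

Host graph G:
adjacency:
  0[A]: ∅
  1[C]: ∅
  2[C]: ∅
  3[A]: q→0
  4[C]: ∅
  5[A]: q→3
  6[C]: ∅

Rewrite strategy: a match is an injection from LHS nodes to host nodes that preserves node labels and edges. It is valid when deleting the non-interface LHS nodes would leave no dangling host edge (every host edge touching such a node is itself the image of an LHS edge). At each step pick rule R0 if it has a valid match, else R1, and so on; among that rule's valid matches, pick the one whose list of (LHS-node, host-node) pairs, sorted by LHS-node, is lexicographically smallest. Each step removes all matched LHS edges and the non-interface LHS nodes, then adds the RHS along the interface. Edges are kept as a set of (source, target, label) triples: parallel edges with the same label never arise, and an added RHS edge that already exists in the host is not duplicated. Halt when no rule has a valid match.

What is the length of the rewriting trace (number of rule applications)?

start.  V:7 E:2  edges: 3-q->0 5-q->3
1. fire R1 via {0↦5, 1↦1, 2↦3}  →  V:5 E:1  edges: 3-q->0
2. fire R1 via {0↦3, 1↦2, 2↦0}  →  V:3 E:0  edges: ∅
normal form: no rule applies after step 2

Answer: 2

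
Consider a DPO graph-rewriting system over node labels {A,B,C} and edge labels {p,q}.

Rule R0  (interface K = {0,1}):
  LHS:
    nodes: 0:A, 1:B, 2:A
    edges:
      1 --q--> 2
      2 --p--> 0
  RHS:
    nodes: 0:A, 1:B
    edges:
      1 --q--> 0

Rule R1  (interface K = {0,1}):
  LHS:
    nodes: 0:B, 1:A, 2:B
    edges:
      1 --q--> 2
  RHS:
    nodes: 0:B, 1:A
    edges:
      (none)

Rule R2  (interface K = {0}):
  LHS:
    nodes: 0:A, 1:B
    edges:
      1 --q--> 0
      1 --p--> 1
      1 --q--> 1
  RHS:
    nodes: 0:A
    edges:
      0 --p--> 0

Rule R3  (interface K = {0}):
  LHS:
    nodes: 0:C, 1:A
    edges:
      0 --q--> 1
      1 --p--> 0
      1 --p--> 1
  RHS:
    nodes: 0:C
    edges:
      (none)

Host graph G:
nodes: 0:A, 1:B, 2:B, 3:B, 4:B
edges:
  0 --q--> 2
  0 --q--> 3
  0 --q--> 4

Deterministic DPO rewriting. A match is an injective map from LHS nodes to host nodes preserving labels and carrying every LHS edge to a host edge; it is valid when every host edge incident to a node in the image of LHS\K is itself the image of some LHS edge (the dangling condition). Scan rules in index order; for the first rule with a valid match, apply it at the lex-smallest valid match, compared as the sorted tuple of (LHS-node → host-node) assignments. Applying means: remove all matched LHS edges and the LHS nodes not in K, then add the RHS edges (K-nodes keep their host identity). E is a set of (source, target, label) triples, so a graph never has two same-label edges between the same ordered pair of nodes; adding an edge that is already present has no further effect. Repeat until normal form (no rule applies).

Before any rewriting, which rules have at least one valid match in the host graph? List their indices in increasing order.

R0: no valid match — LHS pattern not found
R1: 9 valid matches — {0↦1, 1↦0, 2↦2}, {0↦1, 1↦0, 2↦3}, {0↦1, 1↦0, 2↦4} (+6 more)
R2: no valid match — LHS pattern not found
R3: no valid match — LHS pattern not found

Answer: [R1]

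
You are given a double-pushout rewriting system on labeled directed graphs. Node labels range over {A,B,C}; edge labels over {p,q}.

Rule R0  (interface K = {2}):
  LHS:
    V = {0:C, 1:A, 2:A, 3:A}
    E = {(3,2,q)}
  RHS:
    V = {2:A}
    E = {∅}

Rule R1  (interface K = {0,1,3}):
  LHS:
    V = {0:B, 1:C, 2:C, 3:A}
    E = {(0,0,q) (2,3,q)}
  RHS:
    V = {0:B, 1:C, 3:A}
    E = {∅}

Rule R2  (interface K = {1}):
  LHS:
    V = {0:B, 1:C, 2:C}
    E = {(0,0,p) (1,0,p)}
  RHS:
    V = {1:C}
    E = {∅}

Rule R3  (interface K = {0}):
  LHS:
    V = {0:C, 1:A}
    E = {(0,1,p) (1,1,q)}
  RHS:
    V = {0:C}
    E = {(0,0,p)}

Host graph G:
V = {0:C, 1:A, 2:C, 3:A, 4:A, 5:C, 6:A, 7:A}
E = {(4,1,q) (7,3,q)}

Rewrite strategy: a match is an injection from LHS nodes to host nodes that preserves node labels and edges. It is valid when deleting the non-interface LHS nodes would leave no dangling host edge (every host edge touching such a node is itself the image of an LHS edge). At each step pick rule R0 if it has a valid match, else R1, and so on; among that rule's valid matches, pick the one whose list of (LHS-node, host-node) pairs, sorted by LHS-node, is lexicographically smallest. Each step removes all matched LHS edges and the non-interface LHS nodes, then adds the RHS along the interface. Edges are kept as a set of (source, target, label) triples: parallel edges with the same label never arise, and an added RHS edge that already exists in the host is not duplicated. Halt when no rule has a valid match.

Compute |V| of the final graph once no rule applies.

Answer: 2

Rewrite trace:
start.  V:8 E:2  edges: 4-q->1 7-q->3
1. fire R0 via {0↦0, 1↦6, 2↦1, 3↦4}  →  V:5 E:1  edges: 7-q->3
2. fire R0 via {0↦2, 1↦1, 2↦3, 3↦7}  →  V:2 E:0  edges: ∅
normal form: no rule applies after step 2
NF nodes: {3:A, 5:C}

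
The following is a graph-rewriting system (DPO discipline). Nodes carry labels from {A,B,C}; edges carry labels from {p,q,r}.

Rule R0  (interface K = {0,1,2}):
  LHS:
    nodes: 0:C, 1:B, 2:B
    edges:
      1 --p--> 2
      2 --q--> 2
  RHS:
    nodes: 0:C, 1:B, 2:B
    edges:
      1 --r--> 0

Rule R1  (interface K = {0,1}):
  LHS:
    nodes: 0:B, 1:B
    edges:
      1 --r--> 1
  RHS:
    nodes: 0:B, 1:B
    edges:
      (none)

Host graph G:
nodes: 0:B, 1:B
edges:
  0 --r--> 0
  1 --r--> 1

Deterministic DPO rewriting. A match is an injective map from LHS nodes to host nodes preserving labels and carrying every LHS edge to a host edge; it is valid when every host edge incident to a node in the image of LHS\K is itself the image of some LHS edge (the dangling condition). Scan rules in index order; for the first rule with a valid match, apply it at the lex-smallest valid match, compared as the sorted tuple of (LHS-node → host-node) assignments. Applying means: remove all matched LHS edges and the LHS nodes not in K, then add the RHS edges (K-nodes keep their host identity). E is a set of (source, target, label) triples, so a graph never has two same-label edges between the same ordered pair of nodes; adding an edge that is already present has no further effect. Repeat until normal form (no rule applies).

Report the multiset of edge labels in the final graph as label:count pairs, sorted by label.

Answer: (no edges)

Rewrite trace:
initial: |V|=2 |E|=2  E = 0-r->0 1-r->1
step 1: apply R1 at {0↦0, 1↦1}  → |V|=2 |E|=1  E = 0-r->0
step 2: apply R1 at {0↦1, 1↦0}  → |V|=2 |E|=0  E = ∅
final graph: no rule applies after step 2
NF edges: []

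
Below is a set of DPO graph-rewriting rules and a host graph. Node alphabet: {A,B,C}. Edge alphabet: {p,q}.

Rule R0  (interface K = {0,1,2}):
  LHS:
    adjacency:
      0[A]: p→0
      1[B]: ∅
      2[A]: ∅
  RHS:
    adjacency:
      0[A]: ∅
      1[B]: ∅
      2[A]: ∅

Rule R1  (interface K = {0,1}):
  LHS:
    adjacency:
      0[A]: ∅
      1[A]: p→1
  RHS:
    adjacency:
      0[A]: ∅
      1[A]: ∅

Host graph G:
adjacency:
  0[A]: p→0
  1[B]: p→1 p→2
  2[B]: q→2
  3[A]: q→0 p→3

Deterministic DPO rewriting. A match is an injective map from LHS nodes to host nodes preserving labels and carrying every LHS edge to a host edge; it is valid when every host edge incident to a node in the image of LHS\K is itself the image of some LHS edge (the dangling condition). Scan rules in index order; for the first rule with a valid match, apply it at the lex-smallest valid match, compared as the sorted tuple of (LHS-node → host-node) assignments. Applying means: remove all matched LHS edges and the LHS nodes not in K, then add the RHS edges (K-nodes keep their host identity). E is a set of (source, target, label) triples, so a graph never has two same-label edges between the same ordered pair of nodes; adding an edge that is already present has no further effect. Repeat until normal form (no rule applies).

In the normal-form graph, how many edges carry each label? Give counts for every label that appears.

start.  V:4 E:6  edges: 0-p->0 1-p->1 1-p->2 2-q->2 3-q->0 3-p->3
1. fire R0 via {0↦0, 1↦1, 2↦3}  →  V:4 E:5  edges: 1-p->1 1-p->2 2-q->2 3-q->0 3-p->3
2. fire R0 via {0↦3, 1↦1, 2↦0}  →  V:4 E:4  edges: 1-p->1 1-p->2 2-q->2 3-q->0
final graph: no rule applies after step 2
NF edges: [(1, 1, 'p'), (1, 2, 'p'), (2, 2, 'q'), (3, 0, 'q')]

Answer: p:2 q:2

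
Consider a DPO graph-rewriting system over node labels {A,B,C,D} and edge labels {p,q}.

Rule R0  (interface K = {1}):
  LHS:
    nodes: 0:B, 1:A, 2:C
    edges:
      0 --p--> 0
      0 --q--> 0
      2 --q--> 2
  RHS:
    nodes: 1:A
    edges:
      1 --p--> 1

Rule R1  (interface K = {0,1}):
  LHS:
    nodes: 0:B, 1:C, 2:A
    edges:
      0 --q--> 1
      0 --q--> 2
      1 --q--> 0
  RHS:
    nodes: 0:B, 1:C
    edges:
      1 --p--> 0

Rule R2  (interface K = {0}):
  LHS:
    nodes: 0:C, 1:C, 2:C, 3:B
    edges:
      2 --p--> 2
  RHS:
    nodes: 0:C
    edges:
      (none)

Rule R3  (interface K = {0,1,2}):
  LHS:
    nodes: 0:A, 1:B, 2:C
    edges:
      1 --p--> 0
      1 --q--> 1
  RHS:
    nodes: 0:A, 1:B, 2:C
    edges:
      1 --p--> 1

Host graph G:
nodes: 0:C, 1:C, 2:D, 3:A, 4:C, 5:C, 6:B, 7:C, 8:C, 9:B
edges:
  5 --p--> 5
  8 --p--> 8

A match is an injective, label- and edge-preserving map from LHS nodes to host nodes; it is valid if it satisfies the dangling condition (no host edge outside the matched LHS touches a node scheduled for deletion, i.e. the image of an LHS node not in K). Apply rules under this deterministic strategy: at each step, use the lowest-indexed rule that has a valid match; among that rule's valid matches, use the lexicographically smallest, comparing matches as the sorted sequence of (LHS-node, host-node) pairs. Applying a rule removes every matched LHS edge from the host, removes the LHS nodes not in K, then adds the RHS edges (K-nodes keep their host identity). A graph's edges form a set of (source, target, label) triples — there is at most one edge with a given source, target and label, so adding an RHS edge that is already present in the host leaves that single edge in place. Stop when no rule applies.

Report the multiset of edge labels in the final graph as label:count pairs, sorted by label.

initial: |V|=10 |E|=2  E = 5-p->5 8-p->8
step 1: apply R2 at {0↦0, 1↦1, 2↦5, 3↦6}  → |V|=7 |E|=1  E = 8-p->8
step 2: apply R2 at {0↦0, 1↦4, 2↦8, 3↦9}  → |V|=4 |E|=0  E = ∅
final graph: no rule applies after step 2
NF edges: []

Answer: (no edges)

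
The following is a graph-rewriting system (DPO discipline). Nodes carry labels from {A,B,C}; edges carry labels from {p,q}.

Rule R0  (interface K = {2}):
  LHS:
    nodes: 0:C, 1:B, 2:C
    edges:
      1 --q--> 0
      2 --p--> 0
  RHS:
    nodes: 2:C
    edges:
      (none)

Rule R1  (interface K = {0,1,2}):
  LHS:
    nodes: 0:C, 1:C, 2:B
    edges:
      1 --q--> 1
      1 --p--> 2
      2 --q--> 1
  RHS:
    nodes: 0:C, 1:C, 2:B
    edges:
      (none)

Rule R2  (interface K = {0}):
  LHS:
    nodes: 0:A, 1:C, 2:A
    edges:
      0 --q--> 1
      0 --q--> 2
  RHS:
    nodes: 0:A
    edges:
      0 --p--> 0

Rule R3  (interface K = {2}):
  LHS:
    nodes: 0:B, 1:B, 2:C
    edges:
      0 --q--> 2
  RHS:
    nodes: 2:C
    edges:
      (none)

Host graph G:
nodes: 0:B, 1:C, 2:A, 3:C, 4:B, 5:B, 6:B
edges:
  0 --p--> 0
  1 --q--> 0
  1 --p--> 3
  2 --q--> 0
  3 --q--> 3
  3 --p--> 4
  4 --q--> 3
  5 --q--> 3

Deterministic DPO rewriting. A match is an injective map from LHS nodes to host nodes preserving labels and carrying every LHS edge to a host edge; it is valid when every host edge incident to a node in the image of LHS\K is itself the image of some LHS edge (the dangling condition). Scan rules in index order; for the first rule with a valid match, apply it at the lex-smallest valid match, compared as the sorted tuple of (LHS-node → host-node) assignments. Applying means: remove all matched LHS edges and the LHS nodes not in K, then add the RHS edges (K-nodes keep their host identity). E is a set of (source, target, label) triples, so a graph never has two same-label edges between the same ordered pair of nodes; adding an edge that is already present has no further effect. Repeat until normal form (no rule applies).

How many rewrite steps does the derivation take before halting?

Answer: 2

Steps:
[0] host  ⇒  7 nodes, 8 edges  {0-p->0 1-q->0 1-p->3 2-q->0 3-q->3 3-p->4 4-q->3 5-q->3}
[1] R1 @ {0↦1, 1↦3, 2↦4}  ⇒  7 nodes, 5 edges  {0-p->0 1-q->0 1-p->3 2-q->0 5-q->3}
[2] R0 @ {0↦3, 1↦5, 2↦1}  ⇒  5 nodes, 3 edges  {0-p->0 1-q->0 2-q->0}
halt: no rule applies after step 2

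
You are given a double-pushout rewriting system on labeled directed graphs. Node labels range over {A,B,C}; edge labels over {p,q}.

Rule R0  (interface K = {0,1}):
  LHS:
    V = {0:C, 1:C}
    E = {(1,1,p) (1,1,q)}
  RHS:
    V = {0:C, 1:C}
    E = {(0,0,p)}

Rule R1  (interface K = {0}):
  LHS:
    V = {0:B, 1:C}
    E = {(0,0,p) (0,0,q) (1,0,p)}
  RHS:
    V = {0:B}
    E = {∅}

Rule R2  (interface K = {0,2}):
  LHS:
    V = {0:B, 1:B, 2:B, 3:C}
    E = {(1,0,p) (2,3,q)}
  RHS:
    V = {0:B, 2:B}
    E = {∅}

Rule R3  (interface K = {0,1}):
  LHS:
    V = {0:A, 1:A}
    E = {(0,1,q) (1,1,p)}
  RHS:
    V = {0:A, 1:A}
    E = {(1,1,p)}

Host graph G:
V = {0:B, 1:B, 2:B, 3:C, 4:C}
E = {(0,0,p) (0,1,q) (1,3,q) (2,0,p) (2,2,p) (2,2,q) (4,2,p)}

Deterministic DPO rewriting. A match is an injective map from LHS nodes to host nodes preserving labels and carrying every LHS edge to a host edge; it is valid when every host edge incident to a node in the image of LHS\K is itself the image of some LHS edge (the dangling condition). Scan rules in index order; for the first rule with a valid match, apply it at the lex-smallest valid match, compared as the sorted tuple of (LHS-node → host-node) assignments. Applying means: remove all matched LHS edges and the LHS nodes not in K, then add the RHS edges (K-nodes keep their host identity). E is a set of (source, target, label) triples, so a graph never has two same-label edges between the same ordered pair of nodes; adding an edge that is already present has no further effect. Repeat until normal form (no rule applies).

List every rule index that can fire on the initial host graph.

Answer: [R1]

Derivation:
R0: no valid match — LHS pattern not found
R1: 1 valid match — {0↦2, 1↦4}
R2: no valid match — 1 raw match, all fail dangling condition
R3: no valid match — LHS pattern not found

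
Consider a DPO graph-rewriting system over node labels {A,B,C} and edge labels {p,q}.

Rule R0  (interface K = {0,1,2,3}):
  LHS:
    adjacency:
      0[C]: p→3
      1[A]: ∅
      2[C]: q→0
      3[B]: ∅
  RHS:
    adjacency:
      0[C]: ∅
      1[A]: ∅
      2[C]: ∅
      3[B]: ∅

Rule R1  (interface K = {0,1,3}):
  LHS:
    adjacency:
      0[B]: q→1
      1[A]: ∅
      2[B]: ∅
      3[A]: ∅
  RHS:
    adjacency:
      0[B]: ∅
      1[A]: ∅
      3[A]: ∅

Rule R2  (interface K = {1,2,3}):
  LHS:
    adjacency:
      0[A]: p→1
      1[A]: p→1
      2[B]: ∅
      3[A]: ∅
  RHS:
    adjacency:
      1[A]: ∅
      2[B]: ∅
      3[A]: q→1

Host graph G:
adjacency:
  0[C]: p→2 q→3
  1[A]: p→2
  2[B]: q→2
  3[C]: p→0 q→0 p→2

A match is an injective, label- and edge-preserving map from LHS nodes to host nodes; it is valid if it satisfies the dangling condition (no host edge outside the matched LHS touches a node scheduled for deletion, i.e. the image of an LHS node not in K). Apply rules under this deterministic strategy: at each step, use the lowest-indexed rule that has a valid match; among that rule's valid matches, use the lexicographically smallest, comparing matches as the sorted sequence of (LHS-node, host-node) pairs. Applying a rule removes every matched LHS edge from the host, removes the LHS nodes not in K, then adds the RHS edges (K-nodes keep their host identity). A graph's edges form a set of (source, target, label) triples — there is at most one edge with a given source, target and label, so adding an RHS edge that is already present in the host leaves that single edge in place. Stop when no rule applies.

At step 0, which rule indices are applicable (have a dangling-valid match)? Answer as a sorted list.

Answer: [R0]

Derivation:
R0: 2 valid matches — {0↦0, 1↦1, 2↦3, 3↦2}, {0↦3, 1↦1, 2↦0, 3↦2}
R1: no valid match — LHS pattern not found
R2: no valid match — LHS pattern not found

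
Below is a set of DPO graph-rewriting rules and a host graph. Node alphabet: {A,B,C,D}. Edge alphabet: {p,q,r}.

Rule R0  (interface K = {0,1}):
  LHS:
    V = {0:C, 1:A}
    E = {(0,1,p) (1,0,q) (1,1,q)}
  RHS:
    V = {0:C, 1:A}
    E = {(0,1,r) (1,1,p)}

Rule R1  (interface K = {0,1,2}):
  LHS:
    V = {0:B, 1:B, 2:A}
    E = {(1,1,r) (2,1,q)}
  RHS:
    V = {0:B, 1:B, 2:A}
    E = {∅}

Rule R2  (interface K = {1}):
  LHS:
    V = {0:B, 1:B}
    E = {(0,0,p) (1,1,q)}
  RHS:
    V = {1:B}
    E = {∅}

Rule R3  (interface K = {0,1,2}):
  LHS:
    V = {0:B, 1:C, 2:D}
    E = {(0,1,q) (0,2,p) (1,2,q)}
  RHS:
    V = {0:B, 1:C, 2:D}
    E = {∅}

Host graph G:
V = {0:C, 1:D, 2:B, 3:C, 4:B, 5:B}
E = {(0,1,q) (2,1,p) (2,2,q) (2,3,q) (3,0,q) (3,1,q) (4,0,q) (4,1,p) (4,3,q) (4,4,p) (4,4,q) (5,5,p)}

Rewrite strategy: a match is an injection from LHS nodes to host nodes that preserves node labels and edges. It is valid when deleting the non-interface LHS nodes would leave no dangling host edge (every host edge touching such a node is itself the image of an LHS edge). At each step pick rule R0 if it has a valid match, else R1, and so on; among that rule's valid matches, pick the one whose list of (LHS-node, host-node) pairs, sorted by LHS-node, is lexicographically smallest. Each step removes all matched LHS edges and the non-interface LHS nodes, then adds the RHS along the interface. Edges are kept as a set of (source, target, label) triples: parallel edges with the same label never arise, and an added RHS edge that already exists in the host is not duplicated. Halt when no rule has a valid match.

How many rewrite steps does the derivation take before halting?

Answer: 3

Derivation:
[0] host  ⇒  6 nodes, 12 edges  {0-q->1 2-p->1 2-q->2 2-q->3 3-q->0 3-q->1 4-q->0 4-p->1 4-q->3 4-p->4 4-q->4 5-p->5}
[1] R2 @ {0↦5, 1↦2}  ⇒  5 nodes, 10 edges  {0-q->1 2-p->1 2-q->3 3-q->0 3-q->1 4-q->0 4-p->1 4-q->3 4-p->4 4-q->4}
[2] R3 @ {0↦2, 1↦3, 2↦1}  ⇒  5 nodes, 7 edges  {0-q->1 3-q->0 4-q->0 4-p->1 4-q->3 4-p->4 4-q->4}
[3] R3 @ {0↦4, 1↦0, 2↦1}  ⇒  5 nodes, 4 edges  {3-q->0 4-q->3 4-p->4 4-q->4}
final graph: no rule applies after step 3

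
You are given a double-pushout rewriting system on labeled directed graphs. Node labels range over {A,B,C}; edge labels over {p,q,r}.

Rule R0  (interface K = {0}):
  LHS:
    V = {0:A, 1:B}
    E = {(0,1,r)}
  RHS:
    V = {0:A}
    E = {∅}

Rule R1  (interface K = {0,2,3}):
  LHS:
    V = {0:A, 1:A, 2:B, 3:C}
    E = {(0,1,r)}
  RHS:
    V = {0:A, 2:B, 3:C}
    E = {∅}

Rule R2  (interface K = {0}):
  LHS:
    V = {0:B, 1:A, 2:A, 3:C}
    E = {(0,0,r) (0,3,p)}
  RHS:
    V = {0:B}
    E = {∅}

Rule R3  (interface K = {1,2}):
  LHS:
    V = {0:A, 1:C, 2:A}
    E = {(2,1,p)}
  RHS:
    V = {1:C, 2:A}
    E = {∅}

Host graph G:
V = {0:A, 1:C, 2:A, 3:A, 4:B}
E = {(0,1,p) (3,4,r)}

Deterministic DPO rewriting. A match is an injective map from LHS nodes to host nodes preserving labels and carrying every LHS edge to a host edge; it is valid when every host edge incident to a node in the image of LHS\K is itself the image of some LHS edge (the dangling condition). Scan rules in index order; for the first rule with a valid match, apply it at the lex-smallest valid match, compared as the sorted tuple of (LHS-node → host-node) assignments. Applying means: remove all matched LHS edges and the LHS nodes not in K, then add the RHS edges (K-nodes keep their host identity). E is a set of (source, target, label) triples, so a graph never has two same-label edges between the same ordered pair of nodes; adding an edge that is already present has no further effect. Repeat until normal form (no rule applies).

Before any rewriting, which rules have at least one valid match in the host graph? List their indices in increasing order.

Answer: [R0,R3]

Steps:
R0: 1 valid match — {0↦3, 1↦4}
R1: no valid match — LHS pattern not found
R2: no valid match — LHS pattern not found
R3: 1 valid match — {0↦2, 1↦1, 2↦0}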